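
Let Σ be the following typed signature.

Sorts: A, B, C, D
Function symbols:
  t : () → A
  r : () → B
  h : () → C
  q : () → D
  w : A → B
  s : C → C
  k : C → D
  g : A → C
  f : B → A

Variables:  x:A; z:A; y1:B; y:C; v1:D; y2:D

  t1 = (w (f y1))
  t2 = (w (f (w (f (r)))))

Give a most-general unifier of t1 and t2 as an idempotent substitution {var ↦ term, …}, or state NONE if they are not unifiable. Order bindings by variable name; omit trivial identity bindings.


{y1 ↦ (w (f (r)))}


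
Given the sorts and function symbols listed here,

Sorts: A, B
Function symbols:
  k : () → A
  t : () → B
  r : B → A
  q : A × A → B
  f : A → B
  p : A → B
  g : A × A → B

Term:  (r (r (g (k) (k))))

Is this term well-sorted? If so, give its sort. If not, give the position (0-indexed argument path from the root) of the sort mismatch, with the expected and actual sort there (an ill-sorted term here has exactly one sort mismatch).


      (k) : A
      (k) : A
    (g (k) (k)) : B
  (r (g (k) (k))) : A
(r (r (g (k) (k)))) : ✗ arg 0 at [0] has sort A, expected B

ill-sorted at position [0]: expected B, got A


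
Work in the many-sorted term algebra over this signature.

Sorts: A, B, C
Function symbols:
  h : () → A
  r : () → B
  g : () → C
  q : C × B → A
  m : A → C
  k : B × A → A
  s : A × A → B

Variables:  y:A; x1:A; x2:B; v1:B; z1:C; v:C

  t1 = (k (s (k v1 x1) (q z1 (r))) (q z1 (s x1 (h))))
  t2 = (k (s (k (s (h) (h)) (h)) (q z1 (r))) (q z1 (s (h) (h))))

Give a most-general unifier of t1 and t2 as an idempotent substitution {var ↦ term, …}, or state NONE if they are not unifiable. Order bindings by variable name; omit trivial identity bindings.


{v1 ↦ (s (h) (h)), x1 ↦ (h)}


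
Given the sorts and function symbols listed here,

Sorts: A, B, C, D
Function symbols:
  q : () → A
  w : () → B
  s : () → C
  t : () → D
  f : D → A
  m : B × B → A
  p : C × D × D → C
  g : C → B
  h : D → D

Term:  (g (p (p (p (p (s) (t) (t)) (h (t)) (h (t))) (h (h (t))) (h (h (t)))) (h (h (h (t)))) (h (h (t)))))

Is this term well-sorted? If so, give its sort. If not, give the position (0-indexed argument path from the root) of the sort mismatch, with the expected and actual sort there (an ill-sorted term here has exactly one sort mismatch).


          (s) : C
          (t) : D
          (t) : D
        (p (s) (t) (t)) : C
          (t) : D
        (h (t)) : D
          (t) : D
        (h (t)) : D
      (p (p (s) (t) (t)) (h (t)) (h (t))) : C
          (t) : D
        (h (t)) : D
      (h (h (t))) : D
          (t) : D
        (h (t)) : D
      (h (h (t))) : D
    (p (p (p (s) (t) (t)) (h (t)) (h (t))) (h (h (t))) (h (h (t)))) : C
          (t) : D
        (h (t)) : D
      (h (h (t))) : D
    (h (h (h (t)))) : D
        (t) : D
      (h (t)) : D
    (h (h (t))) : D
  (p (p (p (p (s) (t) (t)) (h (t)) (h (t))) (h (h (t))) (h (h (t)))) (h (h (h (t)))) (h (h (t)))) : C
(g (p (p (p (p (s) (t) (t)) (h (t)) (h (t))) (h (h (t))) (h (h (t)))) (h (h (h (t)))) (h (h (t))))) : B

well-sorted; sort = B


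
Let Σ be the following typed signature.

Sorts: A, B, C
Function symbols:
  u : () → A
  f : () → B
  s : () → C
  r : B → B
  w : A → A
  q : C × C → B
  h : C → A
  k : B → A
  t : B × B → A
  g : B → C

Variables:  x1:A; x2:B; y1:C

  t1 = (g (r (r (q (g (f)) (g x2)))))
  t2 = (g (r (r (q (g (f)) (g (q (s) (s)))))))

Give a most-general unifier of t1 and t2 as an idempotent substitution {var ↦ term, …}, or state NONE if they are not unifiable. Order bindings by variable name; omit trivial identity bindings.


{x2 ↦ (q (s) (s))}


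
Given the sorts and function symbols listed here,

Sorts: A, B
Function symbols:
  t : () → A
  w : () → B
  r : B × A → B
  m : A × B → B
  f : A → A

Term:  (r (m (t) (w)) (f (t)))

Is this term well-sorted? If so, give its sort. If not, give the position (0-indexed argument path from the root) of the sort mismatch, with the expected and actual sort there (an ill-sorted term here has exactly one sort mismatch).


well-sorted; sort = B

    (t) : A
    (w) : B
  (m (t) (w)) : B
    (t) : A
  (f (t)) : A
(r (m (t) (w)) (f (t))) : B


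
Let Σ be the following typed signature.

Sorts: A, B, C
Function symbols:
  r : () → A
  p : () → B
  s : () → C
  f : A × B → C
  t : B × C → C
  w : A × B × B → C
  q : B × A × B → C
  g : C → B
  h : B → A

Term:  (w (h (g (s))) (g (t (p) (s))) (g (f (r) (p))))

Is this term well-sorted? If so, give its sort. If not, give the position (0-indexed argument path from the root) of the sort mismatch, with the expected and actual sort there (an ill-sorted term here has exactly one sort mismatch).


well-sorted; sort = C

      (s) : C
    (g (s)) : B
  (h (g (s))) : A
      (p) : B
      (s) : C
    (t (p) (s)) : C
  (g (t (p) (s))) : B
      (r) : A
      (p) : B
    (f (r) (p)) : C
  (g (f (r) (p))) : B
(w (h (g (s))) (g (t (p) (s))) (g (f (r) (p)))) : C


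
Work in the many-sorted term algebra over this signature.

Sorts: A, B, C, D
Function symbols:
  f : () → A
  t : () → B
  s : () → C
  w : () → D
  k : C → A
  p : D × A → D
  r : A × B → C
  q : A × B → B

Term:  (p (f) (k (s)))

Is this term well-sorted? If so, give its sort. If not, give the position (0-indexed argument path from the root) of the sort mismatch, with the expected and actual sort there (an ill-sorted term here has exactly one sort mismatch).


  (f) : A
    (s) : C
  (k (s)) : A
(p (f) (k (s))) : ✗ arg 0 at [0] has sort A, expected D

ill-sorted at position [0]: expected D, got A


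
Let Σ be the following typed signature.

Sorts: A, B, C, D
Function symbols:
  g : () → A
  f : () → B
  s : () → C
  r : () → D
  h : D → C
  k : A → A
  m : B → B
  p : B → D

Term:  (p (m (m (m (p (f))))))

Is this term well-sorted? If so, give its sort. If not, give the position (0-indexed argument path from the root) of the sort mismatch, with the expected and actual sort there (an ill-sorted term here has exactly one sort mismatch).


ill-sorted at position [0, 0, 0, 0]: expected B, got D

          (f) : B
        (p (f)) : D
      (m (p (f))) : ✗ arg 0 at [0, 0, 0, 0] has sort D, expected B


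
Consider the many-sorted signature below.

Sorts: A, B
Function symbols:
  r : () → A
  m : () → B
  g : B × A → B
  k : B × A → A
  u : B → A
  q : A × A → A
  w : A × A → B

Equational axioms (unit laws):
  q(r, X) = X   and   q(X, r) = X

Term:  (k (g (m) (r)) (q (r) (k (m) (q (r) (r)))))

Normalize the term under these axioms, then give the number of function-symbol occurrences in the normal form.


1. (k (g (m) (r)) (q (r) (k (m) (q (r) (r)))))  →  (k (g (m) (r)) (k (m) (q (r) (r))))
2. (k (g (m) (r)) (k (m) (q (r) (r))))  →  (k (g (m) (r)) (k (m) (r)))
normal form: (k (g (m) (r)) (k (m) (r)))

size = 7


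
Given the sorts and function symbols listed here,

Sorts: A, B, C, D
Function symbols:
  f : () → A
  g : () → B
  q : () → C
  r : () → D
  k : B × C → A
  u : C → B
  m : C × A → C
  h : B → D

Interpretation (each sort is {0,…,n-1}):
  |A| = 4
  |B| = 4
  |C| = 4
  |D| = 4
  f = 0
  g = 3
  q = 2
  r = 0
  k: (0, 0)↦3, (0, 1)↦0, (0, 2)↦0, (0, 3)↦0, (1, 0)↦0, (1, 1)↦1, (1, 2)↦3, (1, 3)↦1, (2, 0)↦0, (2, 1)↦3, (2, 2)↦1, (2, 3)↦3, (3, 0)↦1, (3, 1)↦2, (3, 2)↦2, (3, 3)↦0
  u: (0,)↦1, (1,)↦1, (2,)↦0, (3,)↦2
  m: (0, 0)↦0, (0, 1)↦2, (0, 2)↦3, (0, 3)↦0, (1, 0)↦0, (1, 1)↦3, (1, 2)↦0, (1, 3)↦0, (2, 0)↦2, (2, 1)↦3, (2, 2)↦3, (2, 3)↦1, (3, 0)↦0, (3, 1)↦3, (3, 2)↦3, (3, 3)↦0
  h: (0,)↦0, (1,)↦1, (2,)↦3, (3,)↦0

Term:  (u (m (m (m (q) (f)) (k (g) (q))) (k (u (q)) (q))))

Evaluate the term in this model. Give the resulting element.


  q = 2
  f = 0
  (m (q) (f)) = m(2, 0) = 2
  g = 3
  q = 2
  (k (g) (q)) = k(3, 2) = 2
  (m (m (q) (f)) (k (g) (q))) = m(2, 2) = 3
  q = 2
  (u (q)) = u(2,) = 0
  q = 2
  (k (u (q)) (q)) = k(0, 2) = 0
  (m (m (m (q) (f)) (k (g) (q))) (k (u (q)) (q))) = m(3, 0) = 0
  (u (m (m (m (q) (f)) (k (g) (q))) (k (u (q)) (q)))) = u(0,) = 1

value = 1


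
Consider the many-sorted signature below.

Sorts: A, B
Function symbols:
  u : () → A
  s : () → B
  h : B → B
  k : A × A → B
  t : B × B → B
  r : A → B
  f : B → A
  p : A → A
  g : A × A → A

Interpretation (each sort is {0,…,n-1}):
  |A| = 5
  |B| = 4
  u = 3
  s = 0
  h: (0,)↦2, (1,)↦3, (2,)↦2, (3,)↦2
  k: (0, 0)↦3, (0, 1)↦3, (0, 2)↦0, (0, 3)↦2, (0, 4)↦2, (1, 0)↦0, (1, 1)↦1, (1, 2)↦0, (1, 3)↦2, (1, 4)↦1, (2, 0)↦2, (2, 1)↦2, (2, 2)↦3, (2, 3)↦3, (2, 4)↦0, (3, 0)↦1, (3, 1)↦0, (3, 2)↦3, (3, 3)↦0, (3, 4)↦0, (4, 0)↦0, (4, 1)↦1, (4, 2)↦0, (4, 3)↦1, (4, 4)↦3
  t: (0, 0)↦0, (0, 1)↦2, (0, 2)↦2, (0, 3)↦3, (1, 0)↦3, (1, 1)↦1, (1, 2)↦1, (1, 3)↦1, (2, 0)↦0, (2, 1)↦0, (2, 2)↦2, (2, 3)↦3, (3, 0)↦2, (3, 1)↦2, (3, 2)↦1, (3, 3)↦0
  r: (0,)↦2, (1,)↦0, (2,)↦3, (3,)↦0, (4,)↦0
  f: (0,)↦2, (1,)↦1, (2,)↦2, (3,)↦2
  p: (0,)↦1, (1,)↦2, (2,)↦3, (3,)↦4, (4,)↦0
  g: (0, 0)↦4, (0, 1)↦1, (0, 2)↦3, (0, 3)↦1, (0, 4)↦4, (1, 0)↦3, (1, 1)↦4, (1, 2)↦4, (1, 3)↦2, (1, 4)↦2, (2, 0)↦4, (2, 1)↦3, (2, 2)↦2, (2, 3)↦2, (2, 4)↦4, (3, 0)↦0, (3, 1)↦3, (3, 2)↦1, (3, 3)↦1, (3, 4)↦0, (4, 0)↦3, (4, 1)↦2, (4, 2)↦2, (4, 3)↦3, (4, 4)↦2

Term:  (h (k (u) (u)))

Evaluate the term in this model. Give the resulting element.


value = 2

  u = 3
  u = 3
  (k (u) (u)) = k(3, 3) = 0
  (h (k (u) (u))) = h(0,) = 2


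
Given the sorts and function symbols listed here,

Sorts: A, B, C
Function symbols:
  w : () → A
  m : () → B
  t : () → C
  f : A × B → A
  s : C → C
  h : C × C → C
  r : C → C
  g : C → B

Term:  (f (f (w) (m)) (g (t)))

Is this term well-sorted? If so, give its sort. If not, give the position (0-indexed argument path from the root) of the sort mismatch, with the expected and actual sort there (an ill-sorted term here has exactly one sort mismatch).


    (w) : A
    (m) : B
  (f (w) (m)) : A
    (t) : C
  (g (t)) : B
(f (f (w) (m)) (g (t))) : A

well-sorted; sort = A


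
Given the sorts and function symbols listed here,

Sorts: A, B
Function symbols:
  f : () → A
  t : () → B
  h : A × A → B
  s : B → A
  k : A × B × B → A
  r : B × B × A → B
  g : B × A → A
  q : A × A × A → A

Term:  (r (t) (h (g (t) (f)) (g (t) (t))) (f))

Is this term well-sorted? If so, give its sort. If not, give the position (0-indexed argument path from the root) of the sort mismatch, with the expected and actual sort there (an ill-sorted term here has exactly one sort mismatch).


  (t) : B
      (t) : B
      (f) : A
    (g (t) (f)) : A
      (t) : B
      (t) : B
    (g (t) (t)) : ✗ arg 1 at [1, 1, 1] has sort B, expected A
  (f) : A

ill-sorted at position [1, 1, 1]: expected A, got B


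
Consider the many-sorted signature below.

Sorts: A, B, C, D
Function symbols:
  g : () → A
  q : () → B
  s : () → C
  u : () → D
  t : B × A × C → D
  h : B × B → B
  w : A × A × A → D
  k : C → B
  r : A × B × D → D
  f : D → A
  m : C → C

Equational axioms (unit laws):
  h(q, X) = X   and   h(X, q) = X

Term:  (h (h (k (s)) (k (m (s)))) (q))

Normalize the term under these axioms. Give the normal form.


normal form = (h (k (s)) (k (m (s))))

1. (h (h (k (s)) (k (m (s)))) (q))  →  (h (k (s)) (k (m (s))))


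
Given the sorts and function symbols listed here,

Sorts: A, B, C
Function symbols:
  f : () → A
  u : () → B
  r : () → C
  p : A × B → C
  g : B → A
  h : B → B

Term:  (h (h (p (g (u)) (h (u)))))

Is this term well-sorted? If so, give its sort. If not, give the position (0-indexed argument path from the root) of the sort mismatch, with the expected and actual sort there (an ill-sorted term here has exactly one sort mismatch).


ill-sorted at position [0, 0]: expected B, got C

        (u) : B
      (g (u)) : A
        (u) : B
      (h (u)) : B
    (p (g (u)) (h (u))) : C
  (h (p (g (u)) (h (u)))) : ✗ arg 0 at [0, 0] has sort C, expected B


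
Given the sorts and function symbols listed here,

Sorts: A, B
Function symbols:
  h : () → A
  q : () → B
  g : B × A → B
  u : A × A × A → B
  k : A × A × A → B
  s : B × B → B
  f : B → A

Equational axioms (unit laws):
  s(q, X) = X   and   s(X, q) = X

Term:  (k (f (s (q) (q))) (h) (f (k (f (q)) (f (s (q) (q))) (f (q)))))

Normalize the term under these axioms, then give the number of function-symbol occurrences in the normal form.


size = 12

1. (k (f (s (q) (q))) (h) (f (k (f (q)) (f (s (q) (q))) (f (q)))))  →  (k (f (q)) (h) (f (k (f (q)) (f (s (q) (q))) (f (q)))))
2. (k (f (q)) (h) (f (k (f (q)) (f (s (q) (q))) (f (q)))))  →  (k (f (q)) (h) (f (k (f (q)) (f (q)) (f (q)))))
normal form: (k (f (q)) (h) (f (k (f (q)) (f (q)) (f (q)))))


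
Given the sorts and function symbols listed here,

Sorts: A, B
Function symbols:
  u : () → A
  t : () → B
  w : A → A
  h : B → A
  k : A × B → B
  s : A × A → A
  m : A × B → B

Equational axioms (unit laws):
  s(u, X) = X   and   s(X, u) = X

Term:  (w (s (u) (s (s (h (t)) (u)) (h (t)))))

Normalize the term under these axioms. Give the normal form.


1. (w (s (u) (s (s (h (t)) (u)) (h (t)))))  →  (w (s (s (h (t)) (u)) (h (t))))
2. (w (s (s (h (t)) (u)) (h (t))))  →  (w (s (h (t)) (h (t))))

normal form = (w (s (h (t)) (h (t))))


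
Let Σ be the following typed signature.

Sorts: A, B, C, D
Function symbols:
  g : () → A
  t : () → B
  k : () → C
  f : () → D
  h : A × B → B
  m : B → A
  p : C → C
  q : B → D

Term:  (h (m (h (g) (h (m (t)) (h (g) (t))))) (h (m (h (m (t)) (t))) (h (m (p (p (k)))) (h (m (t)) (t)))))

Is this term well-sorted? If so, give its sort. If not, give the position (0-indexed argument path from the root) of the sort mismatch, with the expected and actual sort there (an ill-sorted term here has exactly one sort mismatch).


ill-sorted at position [1, 1, 0, 0]: expected B, got C

      (g) : A
          (t) : B
        (m (t)) : A
          (g) : A
          (t) : B
        (h (g) (t)) : B
      (h (m (t)) (h (g) (t))) : B
    (h (g) (h (m (t)) (h (g) (t)))) : B
  (m (h (g) (h (m (t)) (h (g) (t))))) : A
          (t) : B
        (m (t)) : A
        (t) : B
      (h (m (t)) (t)) : B
    (m (h (m (t)) (t))) : A
            (k) : C
          (p (k)) : C
        (p (p (k))) : C
      (m (p (p (k)))) : ✗ arg 0 at [1, 1, 0, 0] has sort C, expected B
          (t) : B
        (m (t)) : A
        (t) : B
      (h (m (t)) (t)) : B


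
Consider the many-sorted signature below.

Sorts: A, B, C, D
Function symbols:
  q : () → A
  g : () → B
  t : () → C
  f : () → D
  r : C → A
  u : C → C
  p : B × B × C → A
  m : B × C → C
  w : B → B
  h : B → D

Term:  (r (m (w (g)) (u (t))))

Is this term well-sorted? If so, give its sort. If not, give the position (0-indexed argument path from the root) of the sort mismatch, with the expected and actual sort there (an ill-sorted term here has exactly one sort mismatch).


      (g) : B
    (w (g)) : B
      (t) : C
    (u (t)) : C
  (m (w (g)) (u (t))) : C
(r (m (w (g)) (u (t)))) : A

well-sorted; sort = A


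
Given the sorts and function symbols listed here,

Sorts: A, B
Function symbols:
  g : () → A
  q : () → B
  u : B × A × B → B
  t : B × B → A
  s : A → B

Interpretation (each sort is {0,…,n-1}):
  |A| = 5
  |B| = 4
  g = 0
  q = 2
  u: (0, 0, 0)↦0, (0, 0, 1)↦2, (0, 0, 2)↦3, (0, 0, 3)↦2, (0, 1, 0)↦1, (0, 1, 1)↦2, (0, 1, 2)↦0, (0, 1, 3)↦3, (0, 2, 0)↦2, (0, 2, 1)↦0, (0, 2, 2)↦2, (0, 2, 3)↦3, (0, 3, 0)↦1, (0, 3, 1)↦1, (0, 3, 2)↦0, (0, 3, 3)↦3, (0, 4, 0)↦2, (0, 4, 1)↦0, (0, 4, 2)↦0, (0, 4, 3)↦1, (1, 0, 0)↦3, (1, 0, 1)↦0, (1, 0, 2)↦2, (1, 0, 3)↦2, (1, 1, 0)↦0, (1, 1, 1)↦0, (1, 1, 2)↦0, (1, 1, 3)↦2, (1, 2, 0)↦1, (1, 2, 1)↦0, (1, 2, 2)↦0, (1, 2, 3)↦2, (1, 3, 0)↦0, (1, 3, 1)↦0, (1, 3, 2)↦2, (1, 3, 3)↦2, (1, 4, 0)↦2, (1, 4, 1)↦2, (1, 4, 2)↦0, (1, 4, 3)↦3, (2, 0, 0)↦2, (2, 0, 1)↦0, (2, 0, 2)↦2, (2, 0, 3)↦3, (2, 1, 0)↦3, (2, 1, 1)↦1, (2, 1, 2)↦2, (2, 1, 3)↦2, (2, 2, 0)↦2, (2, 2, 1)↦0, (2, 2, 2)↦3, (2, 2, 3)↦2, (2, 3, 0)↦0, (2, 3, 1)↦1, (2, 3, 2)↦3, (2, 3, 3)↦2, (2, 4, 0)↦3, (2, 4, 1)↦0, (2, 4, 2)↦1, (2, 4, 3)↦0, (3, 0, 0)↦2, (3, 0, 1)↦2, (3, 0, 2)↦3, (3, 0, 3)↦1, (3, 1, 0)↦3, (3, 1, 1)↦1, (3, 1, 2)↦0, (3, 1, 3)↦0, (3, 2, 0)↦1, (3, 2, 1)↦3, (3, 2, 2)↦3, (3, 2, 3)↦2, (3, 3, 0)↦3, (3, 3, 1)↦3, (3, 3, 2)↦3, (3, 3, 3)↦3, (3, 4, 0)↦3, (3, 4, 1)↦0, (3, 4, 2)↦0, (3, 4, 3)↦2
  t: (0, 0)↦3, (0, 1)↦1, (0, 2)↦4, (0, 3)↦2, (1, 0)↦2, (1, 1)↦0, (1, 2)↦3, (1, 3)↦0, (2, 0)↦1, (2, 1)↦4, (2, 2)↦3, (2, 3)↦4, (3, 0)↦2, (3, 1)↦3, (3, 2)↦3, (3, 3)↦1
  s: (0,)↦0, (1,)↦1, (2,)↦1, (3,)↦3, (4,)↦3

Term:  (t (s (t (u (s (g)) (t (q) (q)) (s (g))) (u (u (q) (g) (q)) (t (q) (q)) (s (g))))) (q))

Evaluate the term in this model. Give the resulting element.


value = 3

  g = 0
  (s (g)) = s(0,) = 0
  q = 2
  q = 2
  (t (q) (q)) = t(2, 2) = 3
  g = 0
  (s (g)) = s(0,) = 0
  (u (s (g)) (t (q) (q)) (s (g))) = u(0, 3, 0) = 1
  q = 2
  g = 0
  q = 2
  (u (q) (g) (q)) = u(2, 0, 2) = 2
  q = 2
  q = 2
  (t (q) (q)) = t(2, 2) = 3
  g = 0
  (s (g)) = s(0,) = 0
  (u (u (q) (g) (q)) (t (q) (q)) (s (g))) = u(2, 3, 0) = 0
  (t (u (s (g)) (t (q) (q)) (s (g))) (u (u (q) (g) (q)) (t (q) (q)) (s (g)))) = t(1, 0) = 2
  (s (t (u (s (g)) (t (q) (q)) (s (g))) (u (u (q) (g) (q)) (t (q) (q)) (s (g))))) = s(2,) = 1
  q = 2
  (t (s (t (u (s (g)) (t (q) (q)) (s (g))) (u (u (q) (g) (q)) (t (q) (q)) (s (g))))) (q)) = t(1, 2) = 3


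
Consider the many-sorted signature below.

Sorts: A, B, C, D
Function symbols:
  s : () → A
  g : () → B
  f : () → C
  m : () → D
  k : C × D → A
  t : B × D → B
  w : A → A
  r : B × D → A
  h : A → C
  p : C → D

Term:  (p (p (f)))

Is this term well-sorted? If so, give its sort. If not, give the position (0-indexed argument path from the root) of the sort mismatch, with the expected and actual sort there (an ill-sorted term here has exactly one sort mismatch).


    (f) : C
  (p (f)) : D
(p (p (f))) : ✗ arg 0 at [0] has sort D, expected C

ill-sorted at position [0]: expected C, got D


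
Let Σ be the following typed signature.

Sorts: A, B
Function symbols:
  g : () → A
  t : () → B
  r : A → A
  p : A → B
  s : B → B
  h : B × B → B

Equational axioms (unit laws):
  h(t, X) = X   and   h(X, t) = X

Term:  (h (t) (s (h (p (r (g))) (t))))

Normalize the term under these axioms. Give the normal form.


1. (h (t) (s (h (p (r (g))) (t))))  →  (s (h (p (r (g))) (t)))
2. (s (h (p (r (g))) (t)))  →  (s (p (r (g))))

normal form = (s (p (r (g))))


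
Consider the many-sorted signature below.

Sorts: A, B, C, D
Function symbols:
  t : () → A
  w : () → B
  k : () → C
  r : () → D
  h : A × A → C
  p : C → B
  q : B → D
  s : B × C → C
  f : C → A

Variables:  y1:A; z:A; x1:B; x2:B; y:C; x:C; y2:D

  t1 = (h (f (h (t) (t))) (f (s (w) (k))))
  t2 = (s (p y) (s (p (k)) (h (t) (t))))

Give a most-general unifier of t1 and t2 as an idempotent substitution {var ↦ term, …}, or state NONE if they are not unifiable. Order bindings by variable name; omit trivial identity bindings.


NONE (not unifiable)

head clash or occurs-check failure — not unifiable


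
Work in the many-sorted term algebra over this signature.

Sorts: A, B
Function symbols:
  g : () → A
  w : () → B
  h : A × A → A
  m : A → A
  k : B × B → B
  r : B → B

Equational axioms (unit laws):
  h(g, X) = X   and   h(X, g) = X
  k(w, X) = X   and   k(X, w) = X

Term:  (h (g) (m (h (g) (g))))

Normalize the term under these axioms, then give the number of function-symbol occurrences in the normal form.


size = 2

1. (h (g) (m (h (g) (g))))  →  (m (h (g) (g)))
2. (m (h (g) (g)))  →  (m (g))
normal form: (m (g))


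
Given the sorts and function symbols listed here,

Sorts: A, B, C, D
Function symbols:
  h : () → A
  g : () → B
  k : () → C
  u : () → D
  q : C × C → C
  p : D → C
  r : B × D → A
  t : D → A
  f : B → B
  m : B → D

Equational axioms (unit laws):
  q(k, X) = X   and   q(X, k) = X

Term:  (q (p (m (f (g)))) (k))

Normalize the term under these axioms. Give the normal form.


1. (q (p (m (f (g)))) (k))  →  (p (m (f (g))))

normal form = (p (m (f (g))))


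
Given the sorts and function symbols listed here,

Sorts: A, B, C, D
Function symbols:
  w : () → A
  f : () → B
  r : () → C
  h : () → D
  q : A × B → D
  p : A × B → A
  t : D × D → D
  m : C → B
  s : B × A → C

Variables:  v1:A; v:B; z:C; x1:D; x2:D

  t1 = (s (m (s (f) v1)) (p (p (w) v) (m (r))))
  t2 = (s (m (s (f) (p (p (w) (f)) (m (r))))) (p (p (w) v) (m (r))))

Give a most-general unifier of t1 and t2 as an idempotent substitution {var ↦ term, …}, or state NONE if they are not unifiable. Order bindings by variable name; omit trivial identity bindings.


{v1 ↦ (p (p (w) (f)) (m (r)))}


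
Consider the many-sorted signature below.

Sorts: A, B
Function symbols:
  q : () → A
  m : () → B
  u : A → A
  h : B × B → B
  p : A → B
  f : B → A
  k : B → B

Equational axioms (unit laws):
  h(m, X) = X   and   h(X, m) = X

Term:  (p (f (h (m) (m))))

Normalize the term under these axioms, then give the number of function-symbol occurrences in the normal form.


1. (p (f (h (m) (m))))  →  (p (f (m)))
normal form: (p (f (m)))

size = 3


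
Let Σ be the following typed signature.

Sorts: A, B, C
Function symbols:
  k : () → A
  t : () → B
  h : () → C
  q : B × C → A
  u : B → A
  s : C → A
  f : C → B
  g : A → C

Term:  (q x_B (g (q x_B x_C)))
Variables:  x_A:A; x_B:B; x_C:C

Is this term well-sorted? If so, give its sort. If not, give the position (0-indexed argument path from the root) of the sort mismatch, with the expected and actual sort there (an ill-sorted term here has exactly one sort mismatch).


  x_B : B
      x_B : B
      x_C : C
    (q x_B x_C) : A
  (g (q x_B x_C)) : C
(q x_B (g (q x_B x_C))) : A

well-sorted; sort = A


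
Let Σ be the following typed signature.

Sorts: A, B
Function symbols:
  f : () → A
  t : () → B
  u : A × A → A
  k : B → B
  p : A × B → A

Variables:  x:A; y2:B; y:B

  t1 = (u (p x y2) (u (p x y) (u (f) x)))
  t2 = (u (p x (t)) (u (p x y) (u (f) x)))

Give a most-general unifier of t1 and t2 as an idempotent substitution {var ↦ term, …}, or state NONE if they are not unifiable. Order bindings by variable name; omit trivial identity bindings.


{y2 ↦ (t)}


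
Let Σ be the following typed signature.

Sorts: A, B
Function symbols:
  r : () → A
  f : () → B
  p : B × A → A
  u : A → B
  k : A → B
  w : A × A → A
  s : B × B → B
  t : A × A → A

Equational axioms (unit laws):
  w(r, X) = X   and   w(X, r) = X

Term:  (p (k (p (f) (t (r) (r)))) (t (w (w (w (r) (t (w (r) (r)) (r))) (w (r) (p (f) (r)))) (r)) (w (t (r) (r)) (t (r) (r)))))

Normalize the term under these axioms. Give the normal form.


1. (p (k (p (f) (t (r) (r)))) (t (w (w (w (r) (t (w (r) (r)) (r))) (w (r) (p (f) (r)))) (r)) (w (t (r) (r)) (t (r) (r)))))  →  (p (k (p (f) (t (r) (r)))) (t (w (w (r) (t (w (r) (r)) (r))) (w (r) (p (f) (r)))) (w (t (r) (r)) (t (r) (r)))))
2. (p (k (p (f) (t (r) (r)))) (t (w (w (r) (t (w (r) (r)) (r))) (w (r) (p (f) (r)))) (w (t (r) (r)) (t (r) (r)))))  →  (p (k (p (f) (t (r) (r)))) (t (w (t (w (r) (r)) (r)) (w (r) (p (f) (r)))) (w (t (r) (r)) (t (r) (r)))))
3. (p (k (p (f) (t (r) (r)))) (t (w (t (w (r) (r)) (r)) (w (r) (p (f) (r)))) (w (t (r) (r)) (t (r) (r)))))  →  (p (k (p (f) (t (r) (r)))) (t (w (t (r) (r)) (w (r) (p (f) (r)))) (w (t (r) (r)) (t (r) (r)))))
4. (p (k (p (f) (t (r) (r)))) (t (w (t (r) (r)) (w (r) (p (f) (r)))) (w (t (r) (r)) (t (r) (r)))))  →  (p (k (p (f) (t (r) (r)))) (t (w (t (r) (r)) (p (f) (r))) (w (t (r) (r)) (t (r) (r)))))

normal form = (p (k (p (f) (t (r) (r)))) (t (w (t (r) (r)) (p (f) (r))) (w (t (r) (r)) (t (r) (r)))))


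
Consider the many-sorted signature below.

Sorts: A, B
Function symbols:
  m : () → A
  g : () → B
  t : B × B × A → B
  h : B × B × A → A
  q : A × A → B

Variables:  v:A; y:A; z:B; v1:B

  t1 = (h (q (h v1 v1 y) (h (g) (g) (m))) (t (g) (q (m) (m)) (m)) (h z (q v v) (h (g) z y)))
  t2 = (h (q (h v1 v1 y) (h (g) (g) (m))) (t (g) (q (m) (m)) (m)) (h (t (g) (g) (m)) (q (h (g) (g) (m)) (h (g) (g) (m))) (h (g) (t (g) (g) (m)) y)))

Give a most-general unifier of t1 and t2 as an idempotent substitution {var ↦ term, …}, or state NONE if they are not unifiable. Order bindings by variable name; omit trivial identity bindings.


{v ↦ (h (g) (g) (m)), z ↦ (t (g) (g) (m))}


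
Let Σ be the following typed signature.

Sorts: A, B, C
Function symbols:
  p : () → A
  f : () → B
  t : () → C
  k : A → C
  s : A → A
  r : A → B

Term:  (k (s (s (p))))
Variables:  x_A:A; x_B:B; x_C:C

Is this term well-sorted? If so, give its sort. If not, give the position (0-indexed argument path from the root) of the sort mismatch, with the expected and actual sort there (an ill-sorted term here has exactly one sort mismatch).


      (p) : A
    (s (p)) : A
  (s (s (p))) : A
(k (s (s (p)))) : C

well-sorted; sort = C


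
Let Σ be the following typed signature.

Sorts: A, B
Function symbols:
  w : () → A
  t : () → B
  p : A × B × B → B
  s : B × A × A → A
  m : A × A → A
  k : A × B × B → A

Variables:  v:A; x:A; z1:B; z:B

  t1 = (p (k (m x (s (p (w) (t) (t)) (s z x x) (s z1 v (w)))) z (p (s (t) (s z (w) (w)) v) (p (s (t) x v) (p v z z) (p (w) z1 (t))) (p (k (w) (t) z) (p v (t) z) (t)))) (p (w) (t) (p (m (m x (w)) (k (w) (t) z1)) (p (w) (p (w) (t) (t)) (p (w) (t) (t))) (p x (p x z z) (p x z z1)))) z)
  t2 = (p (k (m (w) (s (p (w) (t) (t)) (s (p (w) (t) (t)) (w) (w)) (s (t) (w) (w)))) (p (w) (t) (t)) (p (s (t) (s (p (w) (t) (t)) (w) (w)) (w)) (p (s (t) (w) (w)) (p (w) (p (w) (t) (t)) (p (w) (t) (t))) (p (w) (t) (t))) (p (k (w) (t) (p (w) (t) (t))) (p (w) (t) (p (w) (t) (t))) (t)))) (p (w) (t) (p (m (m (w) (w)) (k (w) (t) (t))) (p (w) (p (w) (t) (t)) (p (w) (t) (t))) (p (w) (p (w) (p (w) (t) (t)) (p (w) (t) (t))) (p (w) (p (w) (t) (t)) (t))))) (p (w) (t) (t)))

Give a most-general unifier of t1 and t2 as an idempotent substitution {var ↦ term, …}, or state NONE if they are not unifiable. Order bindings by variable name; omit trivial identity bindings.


{v ↦ (w), x ↦ (w), z ↦ (p (w) (t) (t)), z1 ↦ (t)}


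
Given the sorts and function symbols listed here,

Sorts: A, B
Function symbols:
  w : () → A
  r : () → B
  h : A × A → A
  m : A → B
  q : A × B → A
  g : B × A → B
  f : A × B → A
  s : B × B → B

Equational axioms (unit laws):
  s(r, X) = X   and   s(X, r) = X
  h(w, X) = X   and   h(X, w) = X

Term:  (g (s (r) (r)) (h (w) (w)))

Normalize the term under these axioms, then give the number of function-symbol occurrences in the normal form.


size = 3

1. (g (s (r) (r)) (h (w) (w)))  →  (g (r) (h (w) (w)))
2. (g (r) (h (w) (w)))  →  (g (r) (w))
normal form: (g (r) (w))


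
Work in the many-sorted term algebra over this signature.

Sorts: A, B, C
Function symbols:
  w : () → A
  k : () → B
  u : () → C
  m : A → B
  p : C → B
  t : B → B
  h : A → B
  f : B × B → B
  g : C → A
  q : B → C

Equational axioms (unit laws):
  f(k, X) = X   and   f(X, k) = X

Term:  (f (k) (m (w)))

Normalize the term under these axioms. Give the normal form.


normal form = (m (w))

1. (f (k) (m (w)))  →  (m (w))


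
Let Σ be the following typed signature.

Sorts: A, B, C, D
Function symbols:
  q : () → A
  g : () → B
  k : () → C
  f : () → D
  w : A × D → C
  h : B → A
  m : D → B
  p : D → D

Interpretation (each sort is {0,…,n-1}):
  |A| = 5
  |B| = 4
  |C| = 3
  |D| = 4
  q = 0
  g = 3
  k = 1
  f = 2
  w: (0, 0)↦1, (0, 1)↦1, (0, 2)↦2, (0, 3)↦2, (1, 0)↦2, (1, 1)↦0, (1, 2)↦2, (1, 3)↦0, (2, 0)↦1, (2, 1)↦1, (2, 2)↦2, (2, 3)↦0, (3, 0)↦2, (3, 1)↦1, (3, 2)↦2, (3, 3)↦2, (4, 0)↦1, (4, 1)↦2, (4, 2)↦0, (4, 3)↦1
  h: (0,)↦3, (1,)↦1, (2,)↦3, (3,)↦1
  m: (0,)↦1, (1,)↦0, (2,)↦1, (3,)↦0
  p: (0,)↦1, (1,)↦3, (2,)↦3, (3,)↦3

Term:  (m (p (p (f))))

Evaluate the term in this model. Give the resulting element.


  f = 2
  (p (f)) = p(2,) = 3
  (p (p (f))) = p(3,) = 3
  (m (p (p (f)))) = m(3,) = 0

value = 0


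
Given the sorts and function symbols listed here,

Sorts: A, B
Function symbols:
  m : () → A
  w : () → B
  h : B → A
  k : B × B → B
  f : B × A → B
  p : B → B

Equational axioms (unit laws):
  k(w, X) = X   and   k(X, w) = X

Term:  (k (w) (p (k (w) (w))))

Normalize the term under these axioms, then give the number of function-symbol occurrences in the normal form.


1. (k (w) (p (k (w) (w))))  →  (p (k (w) (w)))
2. (p (k (w) (w)))  →  (p (w))
normal form: (p (w))

size = 2


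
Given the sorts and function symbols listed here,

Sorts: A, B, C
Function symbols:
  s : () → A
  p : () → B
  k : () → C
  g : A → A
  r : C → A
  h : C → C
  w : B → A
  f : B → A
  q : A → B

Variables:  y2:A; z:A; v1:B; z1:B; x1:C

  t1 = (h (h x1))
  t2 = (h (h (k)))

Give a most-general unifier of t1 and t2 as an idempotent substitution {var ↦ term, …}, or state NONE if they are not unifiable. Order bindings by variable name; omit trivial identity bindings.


{x1 ↦ (k)}


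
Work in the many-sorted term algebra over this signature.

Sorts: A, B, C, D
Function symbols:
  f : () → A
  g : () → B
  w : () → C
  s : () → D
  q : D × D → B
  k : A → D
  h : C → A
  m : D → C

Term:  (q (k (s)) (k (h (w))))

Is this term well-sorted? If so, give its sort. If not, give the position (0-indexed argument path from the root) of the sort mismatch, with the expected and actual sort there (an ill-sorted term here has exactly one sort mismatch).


ill-sorted at position [0, 0]: expected A, got D

    (s) : D
  (k (s)) : ✗ arg 0 at [0, 0] has sort D, expected A
      (w) : C
    (h (w)) : A
  (k (h (w))) : D


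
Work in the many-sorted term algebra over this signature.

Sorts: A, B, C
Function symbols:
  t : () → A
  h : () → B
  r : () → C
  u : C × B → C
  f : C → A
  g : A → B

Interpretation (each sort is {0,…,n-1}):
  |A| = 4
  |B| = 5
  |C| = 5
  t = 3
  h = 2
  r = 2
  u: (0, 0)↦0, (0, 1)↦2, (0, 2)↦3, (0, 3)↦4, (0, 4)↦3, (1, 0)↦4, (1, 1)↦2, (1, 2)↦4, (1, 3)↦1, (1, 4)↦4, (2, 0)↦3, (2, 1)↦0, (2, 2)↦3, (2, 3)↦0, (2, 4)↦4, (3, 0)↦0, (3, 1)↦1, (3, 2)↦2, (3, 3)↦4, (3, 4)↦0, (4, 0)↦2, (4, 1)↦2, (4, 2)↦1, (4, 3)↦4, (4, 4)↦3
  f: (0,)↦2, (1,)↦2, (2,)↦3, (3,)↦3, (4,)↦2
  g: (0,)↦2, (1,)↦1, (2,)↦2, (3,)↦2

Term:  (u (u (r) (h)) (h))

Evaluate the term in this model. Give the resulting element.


  r = 2
  h = 2
  (u (r) (h)) = u(2, 2) = 3
  h = 2
  (u (u (r) (h)) (h)) = u(3, 2) = 2

value = 2


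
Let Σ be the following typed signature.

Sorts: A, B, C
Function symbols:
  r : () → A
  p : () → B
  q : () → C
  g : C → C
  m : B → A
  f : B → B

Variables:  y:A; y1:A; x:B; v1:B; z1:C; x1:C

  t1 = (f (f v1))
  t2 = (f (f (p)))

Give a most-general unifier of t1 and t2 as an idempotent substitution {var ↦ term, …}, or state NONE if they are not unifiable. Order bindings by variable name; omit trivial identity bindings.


{v1 ↦ (p)}


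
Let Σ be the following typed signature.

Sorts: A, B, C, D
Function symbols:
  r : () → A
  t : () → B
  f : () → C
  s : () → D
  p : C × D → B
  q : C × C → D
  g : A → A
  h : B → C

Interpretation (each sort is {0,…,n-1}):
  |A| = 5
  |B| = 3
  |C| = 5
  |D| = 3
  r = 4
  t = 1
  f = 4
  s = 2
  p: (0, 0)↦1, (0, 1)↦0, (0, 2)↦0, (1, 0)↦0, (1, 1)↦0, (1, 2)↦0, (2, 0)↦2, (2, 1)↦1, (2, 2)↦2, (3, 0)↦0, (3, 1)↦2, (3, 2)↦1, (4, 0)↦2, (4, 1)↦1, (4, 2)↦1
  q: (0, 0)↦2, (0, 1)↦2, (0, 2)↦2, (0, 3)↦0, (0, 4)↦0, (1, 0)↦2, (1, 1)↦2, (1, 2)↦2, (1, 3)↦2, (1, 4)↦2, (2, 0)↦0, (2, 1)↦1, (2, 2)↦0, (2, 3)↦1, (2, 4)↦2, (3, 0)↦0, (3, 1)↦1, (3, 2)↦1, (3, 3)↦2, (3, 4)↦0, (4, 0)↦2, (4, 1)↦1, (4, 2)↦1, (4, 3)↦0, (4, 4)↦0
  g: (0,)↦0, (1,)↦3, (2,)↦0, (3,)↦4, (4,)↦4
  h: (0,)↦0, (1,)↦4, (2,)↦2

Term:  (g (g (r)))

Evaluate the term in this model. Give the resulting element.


value = 4

  r = 4
  (g (r)) = g(4,) = 4
  (g (g (r))) = g(4,) = 4


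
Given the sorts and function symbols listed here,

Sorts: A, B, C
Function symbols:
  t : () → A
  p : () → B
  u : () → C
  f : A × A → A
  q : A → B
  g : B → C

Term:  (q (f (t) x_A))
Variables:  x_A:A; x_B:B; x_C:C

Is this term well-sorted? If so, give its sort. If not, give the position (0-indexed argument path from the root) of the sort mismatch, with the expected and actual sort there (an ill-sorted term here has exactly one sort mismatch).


    (t) : A
    x_A : A
  (f (t) x_A) : A
(q (f (t) x_A)) : B

well-sorted; sort = B


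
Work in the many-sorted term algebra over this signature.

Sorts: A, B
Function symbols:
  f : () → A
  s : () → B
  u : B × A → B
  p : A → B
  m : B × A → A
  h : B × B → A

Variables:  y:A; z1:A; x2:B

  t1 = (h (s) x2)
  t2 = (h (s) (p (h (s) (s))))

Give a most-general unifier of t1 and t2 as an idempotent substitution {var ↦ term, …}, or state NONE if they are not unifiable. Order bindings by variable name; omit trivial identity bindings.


{x2 ↦ (p (h (s) (s)))}


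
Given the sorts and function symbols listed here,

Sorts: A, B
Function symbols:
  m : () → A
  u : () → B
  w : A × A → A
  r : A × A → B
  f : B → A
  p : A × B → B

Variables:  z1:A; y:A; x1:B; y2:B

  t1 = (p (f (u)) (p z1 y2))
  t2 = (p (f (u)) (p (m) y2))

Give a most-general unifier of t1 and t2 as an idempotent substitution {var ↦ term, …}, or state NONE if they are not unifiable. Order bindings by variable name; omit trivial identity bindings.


{z1 ↦ (m)}


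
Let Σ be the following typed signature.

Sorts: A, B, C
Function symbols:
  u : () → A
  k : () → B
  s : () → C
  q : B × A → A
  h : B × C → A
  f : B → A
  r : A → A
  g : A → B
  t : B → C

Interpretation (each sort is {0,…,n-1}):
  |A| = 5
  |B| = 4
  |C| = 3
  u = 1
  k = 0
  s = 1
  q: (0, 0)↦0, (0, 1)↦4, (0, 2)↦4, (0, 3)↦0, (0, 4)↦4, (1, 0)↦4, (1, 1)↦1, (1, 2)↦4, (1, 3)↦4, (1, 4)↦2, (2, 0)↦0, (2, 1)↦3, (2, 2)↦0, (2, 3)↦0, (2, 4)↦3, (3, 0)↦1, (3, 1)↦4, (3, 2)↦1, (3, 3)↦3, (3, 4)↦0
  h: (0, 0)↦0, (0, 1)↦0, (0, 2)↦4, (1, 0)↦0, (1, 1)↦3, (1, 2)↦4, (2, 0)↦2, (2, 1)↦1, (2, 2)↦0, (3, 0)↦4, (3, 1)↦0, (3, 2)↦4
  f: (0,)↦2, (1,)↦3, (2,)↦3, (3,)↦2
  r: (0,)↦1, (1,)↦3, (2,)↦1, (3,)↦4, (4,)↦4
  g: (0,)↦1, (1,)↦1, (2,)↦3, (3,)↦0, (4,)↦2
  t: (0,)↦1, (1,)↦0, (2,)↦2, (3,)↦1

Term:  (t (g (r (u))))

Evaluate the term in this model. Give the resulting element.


value = 1

  u = 1
  (r (u)) = r(1,) = 3
  (g (r (u))) = g(3,) = 0
  (t (g (r (u)))) = t(0,) = 1


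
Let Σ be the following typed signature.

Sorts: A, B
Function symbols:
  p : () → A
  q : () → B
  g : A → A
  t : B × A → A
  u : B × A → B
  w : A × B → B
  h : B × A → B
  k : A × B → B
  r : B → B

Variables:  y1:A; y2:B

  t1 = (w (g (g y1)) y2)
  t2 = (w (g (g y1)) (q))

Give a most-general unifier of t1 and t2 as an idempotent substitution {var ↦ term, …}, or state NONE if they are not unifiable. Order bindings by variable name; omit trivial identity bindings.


{y2 ↦ (q)}


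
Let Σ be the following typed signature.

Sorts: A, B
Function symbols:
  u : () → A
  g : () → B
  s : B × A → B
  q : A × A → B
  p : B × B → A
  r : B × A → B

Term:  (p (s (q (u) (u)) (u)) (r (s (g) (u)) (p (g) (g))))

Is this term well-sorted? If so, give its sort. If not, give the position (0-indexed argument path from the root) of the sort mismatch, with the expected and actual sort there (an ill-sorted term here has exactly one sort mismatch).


      (u) : A
      (u) : A
    (q (u) (u)) : B
    (u) : A
  (s (q (u) (u)) (u)) : B
      (g) : B
      (u) : A
    (s (g) (u)) : B
      (g) : B
      (g) : B
    (p (g) (g)) : A
  (r (s (g) (u)) (p (g) (g))) : B
(p (s (q (u) (u)) (u)) (r (s (g) (u)) (p (g) (g)))) : A

well-sorted; sort = A


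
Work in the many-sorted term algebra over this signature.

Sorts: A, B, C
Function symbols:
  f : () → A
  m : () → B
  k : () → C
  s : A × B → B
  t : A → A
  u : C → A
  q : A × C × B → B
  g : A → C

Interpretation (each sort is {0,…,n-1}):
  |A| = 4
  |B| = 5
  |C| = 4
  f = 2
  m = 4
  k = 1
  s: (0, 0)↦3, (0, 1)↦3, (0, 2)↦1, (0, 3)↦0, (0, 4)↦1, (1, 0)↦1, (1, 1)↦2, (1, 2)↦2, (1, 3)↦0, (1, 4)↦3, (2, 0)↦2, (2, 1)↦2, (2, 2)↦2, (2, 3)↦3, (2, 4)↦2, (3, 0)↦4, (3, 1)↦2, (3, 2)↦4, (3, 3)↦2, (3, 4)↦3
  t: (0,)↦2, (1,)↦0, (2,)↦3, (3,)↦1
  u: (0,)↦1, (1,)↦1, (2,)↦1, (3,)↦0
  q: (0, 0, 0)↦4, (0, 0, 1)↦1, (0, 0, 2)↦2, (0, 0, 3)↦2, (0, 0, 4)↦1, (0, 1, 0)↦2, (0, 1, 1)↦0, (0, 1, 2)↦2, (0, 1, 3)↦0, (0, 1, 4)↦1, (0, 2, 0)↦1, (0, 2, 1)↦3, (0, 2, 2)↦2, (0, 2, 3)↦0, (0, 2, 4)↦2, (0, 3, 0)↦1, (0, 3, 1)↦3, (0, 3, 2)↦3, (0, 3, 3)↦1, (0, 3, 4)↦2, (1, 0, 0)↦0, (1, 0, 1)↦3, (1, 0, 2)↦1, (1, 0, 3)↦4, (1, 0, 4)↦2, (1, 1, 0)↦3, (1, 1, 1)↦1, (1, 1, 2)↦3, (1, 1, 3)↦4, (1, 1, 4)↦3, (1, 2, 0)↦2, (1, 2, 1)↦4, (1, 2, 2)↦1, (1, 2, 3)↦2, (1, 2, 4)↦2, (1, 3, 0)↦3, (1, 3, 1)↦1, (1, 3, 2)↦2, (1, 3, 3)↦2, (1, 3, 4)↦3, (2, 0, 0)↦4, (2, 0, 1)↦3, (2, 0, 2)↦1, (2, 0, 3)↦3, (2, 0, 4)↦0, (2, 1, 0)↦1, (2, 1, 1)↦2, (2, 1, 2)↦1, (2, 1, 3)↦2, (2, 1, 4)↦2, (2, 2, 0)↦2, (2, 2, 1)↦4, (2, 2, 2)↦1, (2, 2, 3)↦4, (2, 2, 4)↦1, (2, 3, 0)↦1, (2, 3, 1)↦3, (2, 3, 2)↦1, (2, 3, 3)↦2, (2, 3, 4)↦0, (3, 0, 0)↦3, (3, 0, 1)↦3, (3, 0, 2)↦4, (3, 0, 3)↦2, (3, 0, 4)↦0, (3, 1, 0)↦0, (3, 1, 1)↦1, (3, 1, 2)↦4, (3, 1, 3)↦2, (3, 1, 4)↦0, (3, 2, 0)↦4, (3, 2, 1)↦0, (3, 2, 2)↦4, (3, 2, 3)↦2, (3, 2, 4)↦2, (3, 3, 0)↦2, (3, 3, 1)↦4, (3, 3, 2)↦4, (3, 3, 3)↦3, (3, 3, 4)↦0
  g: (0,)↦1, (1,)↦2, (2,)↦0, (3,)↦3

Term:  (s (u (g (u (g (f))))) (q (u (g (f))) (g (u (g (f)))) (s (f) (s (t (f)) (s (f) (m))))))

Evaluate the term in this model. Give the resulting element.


value = 2

  f = 2
  (g (f)) = g(2,) = 0
  (u (g (f))) = u(0,) = 1
  (g (u (g (f)))) = g(1,) = 2
  (u (g (u (g (f))))) = u(2,) = 1
  f = 2
  (g (f)) = g(2,) = 0
  (u (g (f))) = u(0,) = 1
  f = 2
  (g (f)) = g(2,) = 0
  (u (g (f))) = u(0,) = 1
  (g (u (g (f)))) = g(1,) = 2
  f = 2
  f = 2
  (t (f)) = t(2,) = 3
  f = 2
  m = 4
  (s (f) (m)) = s(2, 4) = 2
  (s (t (f)) (s (f) (m))) = s(3, 2) = 4
  (s (f) (s (t (f)) (s (f) (m)))) = s(2, 4) = 2
  (q (u (g (f))) (g (u (g (f)))) (s (f) (s (t (f)) (s (f) (m))))) = q(1, 2, 2) = 1
  (s (u (g (u (g (f))))) (q (u (g (f))) (g (u (g (f)))) (s (f) (s (t (f)) (s (f) (m)))))) = s(1, 1) = 2


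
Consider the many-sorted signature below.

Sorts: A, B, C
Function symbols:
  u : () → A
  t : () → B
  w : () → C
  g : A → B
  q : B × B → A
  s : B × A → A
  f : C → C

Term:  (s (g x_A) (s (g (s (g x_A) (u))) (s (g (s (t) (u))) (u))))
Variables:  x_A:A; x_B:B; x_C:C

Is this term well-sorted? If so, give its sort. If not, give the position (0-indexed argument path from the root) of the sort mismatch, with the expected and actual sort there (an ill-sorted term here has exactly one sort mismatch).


well-sorted; sort = A

    x_A : A
  (g x_A) : B
          x_A : A
        (g x_A) : B
        (u) : A
      (s (g x_A) (u)) : A
    (g (s (g x_A) (u))) : B
          (t) : B
          (u) : A
        (s (t) (u)) : A
      (g (s (t) (u))) : B
      (u) : A
    (s (g (s (t) (u))) (u)) : A
  (s (g (s (g x_A) (u))) (s (g (s (t) (u))) (u))) : A
(s (g x_A) (s (g (s (g x_A) (u))) (s (g (s (t) (u))) (u)))) : A
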